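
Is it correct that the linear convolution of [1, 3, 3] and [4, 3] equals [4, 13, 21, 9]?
Recompute linear convolution of [1, 3, 3] and [4, 3]: y[0] = 1×4 = 4; y[1] = 1×3 + 3×4 = 15; y[2] = 3×3 + 3×4 = 21; y[3] = 3×3 = 9 → [4, 15, 21, 9]. Compare to given [4, 13, 21, 9]: they differ at index 1: given 13, correct 15, so answer: No

No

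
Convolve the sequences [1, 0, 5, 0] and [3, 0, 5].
y[0] = 1×3 = 3; y[1] = 1×0 + 0×3 = 0; y[2] = 1×5 + 0×0 + 5×3 = 20; y[3] = 0×5 + 5×0 + 0×3 = 0; y[4] = 5×5 + 0×0 = 25; y[5] = 0×5 = 0

[3, 0, 20, 0, 25, 0]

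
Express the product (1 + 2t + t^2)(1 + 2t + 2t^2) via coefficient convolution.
Ascending coefficients: a = [1, 2, 1], b = [1, 2, 2]. c[0] = 1×1 = 1; c[1] = 1×2 + 2×1 = 4; c[2] = 1×2 + 2×2 + 1×1 = 7; c[3] = 2×2 + 1×2 = 6; c[4] = 1×2 = 2. Result coefficients: [1, 4, 7, 6, 2] → 1 + 4t + 7t^2 + 6t^3 + 2t^4

1 + 4t + 7t^2 + 6t^3 + 2t^4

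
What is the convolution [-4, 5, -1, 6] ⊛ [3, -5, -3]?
y[0] = -4×3 = -12; y[1] = -4×-5 + 5×3 = 35; y[2] = -4×-3 + 5×-5 + -1×3 = -16; y[3] = 5×-3 + -1×-5 + 6×3 = 8; y[4] = -1×-3 + 6×-5 = -27; y[5] = 6×-3 = -18

[-12, 35, -16, 8, -27, -18]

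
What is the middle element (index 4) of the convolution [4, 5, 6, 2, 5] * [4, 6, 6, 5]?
Use y[k] = Σ_i a[i]·b[k-i] at k=4. y[4] = 5×5 + 6×6 + 2×6 + 5×4 = 93

93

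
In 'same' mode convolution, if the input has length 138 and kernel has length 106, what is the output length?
'Same' mode returns an output with the same length as the input: 138

138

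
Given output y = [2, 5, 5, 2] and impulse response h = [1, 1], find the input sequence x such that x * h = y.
Deconvolve y=[2, 5, 5, 2] by h=[1, 1]. Since h[0]=1, solve forward: x[0] = y[0] / 1 = 2; x[1] = (y[1] - 2×1) / 1 = 3; x[2] = (y[2] - 3×1) / 1 = 2. So x = [2, 3, 2]. Check by forward convolution: y[0] = 2×1 = 2; y[1] = 2×1 + 3×1 = 5; y[2] = 3×1 + 2×1 = 5; y[3] = 2×1 = 2

[2, 3, 2]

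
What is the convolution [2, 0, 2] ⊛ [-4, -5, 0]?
y[0] = 2×-4 = -8; y[1] = 2×-5 + 0×-4 = -10; y[2] = 2×0 + 0×-5 + 2×-4 = -8; y[3] = 0×0 + 2×-5 = -10; y[4] = 2×0 = 0

[-8, -10, -8, -10, 0]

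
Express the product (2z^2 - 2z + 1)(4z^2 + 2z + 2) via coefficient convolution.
Ascending coefficients: a = [1, -2, 2], b = [2, 2, 4]. c[0] = 1×2 = 2; c[1] = 1×2 + -2×2 = -2; c[2] = 1×4 + -2×2 + 2×2 = 4; c[3] = -2×4 + 2×2 = -4; c[4] = 2×4 = 8. Result coefficients: [2, -2, 4, -4, 8] → 8z^4 - 4z^3 + 4z^2 - 2z + 2

8z^4 - 4z^3 + 4z^2 - 2z + 2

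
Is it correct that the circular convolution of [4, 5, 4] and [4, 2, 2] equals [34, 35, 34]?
Recompute circular convolution of [4, 5, 4] and [4, 2, 2]: y[0] = 4×4 + 5×2 + 4×2 = 34; y[1] = 4×2 + 5×4 + 4×2 = 36; y[2] = 4×2 + 5×2 + 4×4 = 34 → [34, 36, 34]. Compare to given [34, 35, 34]: they differ at index 1: given 35, correct 36, so answer: No

No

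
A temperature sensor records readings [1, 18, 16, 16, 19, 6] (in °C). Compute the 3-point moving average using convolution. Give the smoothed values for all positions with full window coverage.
3-point moving average kernel = [1, 1, 1]. Apply in 'valid' mode (full window coverage): avg[0] = (1 + 18 + 16) / 3 = 11.67; avg[1] = (18 + 16 + 16) / 3 = 16.67; avg[2] = (16 + 16 + 19) / 3 = 17.0; avg[3] = (16 + 19 + 6) / 3 = 13.67. Smoothed values: [11.67, 16.67, 17.0, 13.67]

[11.67, 16.67, 17.0, 13.67]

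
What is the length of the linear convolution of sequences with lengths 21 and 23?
Linear/full convolution length: m + n - 1 = 21 + 23 - 1 = 43

43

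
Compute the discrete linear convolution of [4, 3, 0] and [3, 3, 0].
y[0] = 4×3 = 12; y[1] = 4×3 + 3×3 = 21; y[2] = 4×0 + 3×3 + 0×3 = 9; y[3] = 3×0 + 0×3 = 0; y[4] = 0×0 = 0

[12, 21, 9, 0, 0]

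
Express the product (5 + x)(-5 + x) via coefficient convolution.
Ascending coefficients: a = [5, 1], b = [-5, 1]. c[0] = 5×-5 = -25; c[1] = 5×1 + 1×-5 = 0; c[2] = 1×1 = 1. Result coefficients: [-25, 0, 1] → -25 + x^2

-25 + x^2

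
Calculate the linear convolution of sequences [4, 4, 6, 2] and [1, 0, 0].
y[0] = 4×1 = 4; y[1] = 4×0 + 4×1 = 4; y[2] = 4×0 + 4×0 + 6×1 = 6; y[3] = 4×0 + 6×0 + 2×1 = 2; y[4] = 6×0 + 2×0 = 0; y[5] = 2×0 = 0

[4, 4, 6, 2, 0, 0]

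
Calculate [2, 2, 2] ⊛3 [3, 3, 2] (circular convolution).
Use y[k] = Σ_j f[j]·g[(k-j) mod 3]. y[0] = 2×3 + 2×2 + 2×3 = 16; y[1] = 2×3 + 2×3 + 2×2 = 16; y[2] = 2×2 + 2×3 + 2×3 = 16. Result: [16, 16, 16]

[16, 16, 16]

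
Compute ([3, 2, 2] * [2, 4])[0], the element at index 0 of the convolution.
Use y[k] = Σ_i a[i]·b[k-i] at k=0. y[0] = 3×2 = 6

6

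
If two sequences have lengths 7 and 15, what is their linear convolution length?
Linear/full convolution length: m + n - 1 = 7 + 15 - 1 = 21

21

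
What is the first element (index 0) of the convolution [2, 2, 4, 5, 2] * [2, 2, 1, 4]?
Use y[k] = Σ_i a[i]·b[k-i] at k=0. y[0] = 2×2 = 4

4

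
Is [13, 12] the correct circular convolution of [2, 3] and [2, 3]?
Recompute circular convolution of [2, 3] and [2, 3]: y[0] = 2×2 + 3×3 = 13; y[1] = 2×3 + 3×2 = 12 → [13, 12]. Given [13, 12] matches, so answer: Yes

Yes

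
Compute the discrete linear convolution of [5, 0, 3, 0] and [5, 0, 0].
y[0] = 5×5 = 25; y[1] = 5×0 + 0×5 = 0; y[2] = 5×0 + 0×0 + 3×5 = 15; y[3] = 0×0 + 3×0 + 0×5 = 0; y[4] = 3×0 + 0×0 = 0; y[5] = 0×0 = 0

[25, 0, 15, 0, 0, 0]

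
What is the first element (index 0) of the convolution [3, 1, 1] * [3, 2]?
Use y[k] = Σ_i a[i]·b[k-i] at k=0. y[0] = 3×3 = 9

9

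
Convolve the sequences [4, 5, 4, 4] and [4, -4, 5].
y[0] = 4×4 = 16; y[1] = 4×-4 + 5×4 = 4; y[2] = 4×5 + 5×-4 + 4×4 = 16; y[3] = 5×5 + 4×-4 + 4×4 = 25; y[4] = 4×5 + 4×-4 = 4; y[5] = 4×5 = 20

[16, 4, 16, 25, 4, 20]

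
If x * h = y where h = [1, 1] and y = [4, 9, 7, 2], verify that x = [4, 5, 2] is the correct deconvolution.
Forward-compute [4, 5, 2] * [1, 1]: y[0] = 4×1 = 4; y[1] = 4×1 + 5×1 = 9; y[2] = 5×1 + 2×1 = 7; y[3] = 2×1 = 2 → [4, 9, 7, 2]. Matches given y = [4, 9, 7, 2], so verified.

Verified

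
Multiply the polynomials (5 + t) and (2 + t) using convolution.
Ascending coefficients: a = [5, 1], b = [2, 1]. c[0] = 5×2 = 10; c[1] = 5×1 + 1×2 = 7; c[2] = 1×1 = 1. Result coefficients: [10, 7, 1] → 10 + 7t + t^2

10 + 7t + t^2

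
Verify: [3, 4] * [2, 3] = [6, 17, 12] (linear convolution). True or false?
Recompute linear convolution of [3, 4] and [2, 3]: y[0] = 3×2 = 6; y[1] = 3×3 + 4×2 = 17; y[2] = 4×3 = 12 → [6, 17, 12]. Given [6, 17, 12] matches, so answer: Yes

Yes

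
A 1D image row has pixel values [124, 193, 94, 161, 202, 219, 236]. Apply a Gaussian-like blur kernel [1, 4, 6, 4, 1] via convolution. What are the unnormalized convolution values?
Convolve image row [124, 193, 94, 161, 202, 219, 236] with kernel [1, 4, 6, 4, 1]: y[0] = 124×1 = 124; y[1] = 124×4 + 193×1 = 689; y[2] = 124×6 + 193×4 + 94×1 = 1610; y[3] = 124×4 + 193×6 + 94×4 + 161×1 = 2191; y[4] = 124×1 + 193×4 + 94×6 + 161×4 + 202×1 = 2306; y[5] = 193×1 + 94×4 + 161×6 + 202×4 + 219×1 = 2562; y[6] = 94×1 + 161×4 + 202×6 + 219×4 + 236×1 = 3062; y[7] = 161×1 + 202×4 + 219×6 + 236×4 = 3227; y[8] = 202×1 + 219×4 + 236×6 = 2494; y[9] = 219×1 + 236×4 = 1163; y[10] = 236×1 = 236 → [124, 689, 1610, 2191, 2306, 2562, 3062, 3227, 2494, 1163, 236]. Normalization factor = sum(kernel) = 16.

[124, 689, 1610, 2191, 2306, 2562, 3062, 3227, 2494, 1163, 236]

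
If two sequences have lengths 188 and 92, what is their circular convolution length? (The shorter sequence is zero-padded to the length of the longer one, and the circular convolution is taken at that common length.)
Circular convolution (zero-padding the shorter input) has length max(m, n) = max(188, 92) = 188

188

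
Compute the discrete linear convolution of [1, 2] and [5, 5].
y[0] = 1×5 = 5; y[1] = 1×5 + 2×5 = 15; y[2] = 2×5 = 10

[5, 15, 10]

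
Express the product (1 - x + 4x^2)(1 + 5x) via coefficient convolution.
Ascending coefficients: a = [1, -1, 4], b = [1, 5]. c[0] = 1×1 = 1; c[1] = 1×5 + -1×1 = 4; c[2] = -1×5 + 4×1 = -1; c[3] = 4×5 = 20. Result coefficients: [1, 4, -1, 20] → 1 + 4x - x^2 + 20x^3

1 + 4x - x^2 + 20x^3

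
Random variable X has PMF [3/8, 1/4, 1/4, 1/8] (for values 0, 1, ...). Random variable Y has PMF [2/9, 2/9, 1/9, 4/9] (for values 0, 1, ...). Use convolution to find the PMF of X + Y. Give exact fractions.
P(X+Y=k) = Σ_i P(X=i)·P(Y=k-i) — a convolution of [3/8, 1/4, 1/4, 1/8] and [2/9, 2/9, 1/9, 4/9]. P(X+Y=0) = (3/8)×(2/9) = 1/12; P(X+Y=1) = (3/8)×(2/9) + (1/4)×(2/9) = 1/12 + 1/18 = 5/36; P(X+Y=2) = (3/8)×(1/9) + (1/4)×(2/9) + (1/4)×(2/9) = 1/24 + 1/18 + 1/18 = 11/72; P(X+Y=3) = (3/8)×(4/9) + (1/4)×(1/9) + (1/4)×(2/9) + (1/8)×(2/9) = 1/6 + 1/36 + 1/18 + 1/36 = 5/18; P(X+Y=4) = (1/4)×(4/9) + (1/4)×(1/9) + (1/8)×(2/9) = 1/9 + 1/36 + 1/36 = 1/6; P(X+Y=5) = (1/4)×(4/9) + (1/8)×(1/9) = 1/9 + 1/72 = 1/8; P(X+Y=6) = (1/8)×(4/9) = 1/18. PMF: [1/12, 5/36, 11/72, 5/18, 1/6, 1/8, 1/18] (sums to 1 ✓)

[1/12, 5/36, 11/72, 5/18, 1/6, 1/8, 1/18]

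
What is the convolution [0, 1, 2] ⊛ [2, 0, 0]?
y[0] = 0×2 = 0; y[1] = 0×0 + 1×2 = 2; y[2] = 0×0 + 1×0 + 2×2 = 4; y[3] = 1×0 + 2×0 = 0; y[4] = 2×0 = 0

[0, 2, 4, 0, 0]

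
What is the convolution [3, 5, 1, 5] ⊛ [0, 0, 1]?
y[0] = 3×0 = 0; y[1] = 3×0 + 5×0 = 0; y[2] = 3×1 + 5×0 + 1×0 = 3; y[3] = 5×1 + 1×0 + 5×0 = 5; y[4] = 1×1 + 5×0 = 1; y[5] = 5×1 = 5

[0, 0, 3, 5, 1, 5]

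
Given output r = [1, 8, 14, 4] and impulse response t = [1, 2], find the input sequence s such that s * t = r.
Deconvolve r=[1, 8, 14, 4] by t=[1, 2]. Since t[0]=1, solve forward: s[0] = r[0] / 1 = 1; s[1] = (r[1] - 1×2) / 1 = 6; s[2] = (r[2] - 6×2) / 1 = 2. So s = [1, 6, 2]. Check by forward convolution: r[0] = 1×1 = 1; r[1] = 1×2 + 6×1 = 8; r[2] = 6×2 + 2×1 = 14; r[3] = 2×2 = 4

[1, 6, 2]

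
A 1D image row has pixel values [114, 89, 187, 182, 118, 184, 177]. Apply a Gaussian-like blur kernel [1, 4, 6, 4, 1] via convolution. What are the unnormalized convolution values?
Convolve image row [114, 89, 187, 182, 118, 184, 177] with kernel [1, 4, 6, 4, 1]: y[0] = 114×1 = 114; y[1] = 114×4 + 89×1 = 545; y[2] = 114×6 + 89×4 + 187×1 = 1227; y[3] = 114×4 + 89×6 + 187×4 + 182×1 = 1920; y[4] = 114×1 + 89×4 + 187×6 + 182×4 + 118×1 = 2438; y[5] = 89×1 + 187×4 + 182×6 + 118×4 + 184×1 = 2585; y[6] = 187×1 + 182×4 + 118×6 + 184×4 + 177×1 = 2536; y[7] = 182×1 + 118×4 + 184×6 + 177×4 = 2466; y[8] = 118×1 + 184×4 + 177×6 = 1916; y[9] = 184×1 + 177×4 = 892; y[10] = 177×1 = 177 → [114, 545, 1227, 1920, 2438, 2585, 2536, 2466, 1916, 892, 177]. Normalization factor = sum(kernel) = 16.

[114, 545, 1227, 1920, 2438, 2585, 2536, 2466, 1916, 892, 177]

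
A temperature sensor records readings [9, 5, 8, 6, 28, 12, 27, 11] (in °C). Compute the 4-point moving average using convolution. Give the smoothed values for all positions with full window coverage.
4-point moving average kernel = [1, 1, 1, 1]. Apply in 'valid' mode (full window coverage): avg[0] = (9 + 5 + 8 + 6) / 4 = 7.0; avg[1] = (5 + 8 + 6 + 28) / 4 = 11.75; avg[2] = (8 + 6 + 28 + 12) / 4 = 13.5; avg[3] = (6 + 28 + 12 + 27) / 4 = 18.25; avg[4] = (28 + 12 + 27 + 11) / 4 = 19.5. Smoothed values: [7.0, 11.75, 13.5, 18.25, 19.5]

[7.0, 11.75, 13.5, 18.25, 19.5]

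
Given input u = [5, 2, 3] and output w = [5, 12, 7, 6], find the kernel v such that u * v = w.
Output length 4 = len(u) + len(v) - 1 ⇒ len(v) = 2. Solve v forward using v[k] = (w[k] - Σ_{i≥1} u[i]·v[k-i]) / u[0]: v[0] = w[0] / u[0] = 5 / 5 = 1; v[1] = (w[1] - 2×1) / u[0] = (12 - 2×1) / 5 = 2. So v = [1, 2]. Forward-check [5, 2, 3] * [1, 2]: w[0] = 5×1 = 5; w[1] = 5×2 + 2×1 = 12; w[2] = 2×2 + 3×1 = 7; w[3] = 3×2 = 6 → [5, 12, 7, 6] ✓

[1, 2]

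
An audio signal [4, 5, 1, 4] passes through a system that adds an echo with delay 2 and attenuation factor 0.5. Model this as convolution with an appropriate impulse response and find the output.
Direct-path + delayed-attenuated-path model → impulse response h = [1, 0, 0.5] (1 at lag 0, 0.5 at lag 2). Output y[n] = x[n] + 0.5·x[n - 2] (with x[n] = 0 outside 0..3): y[0] = 4 + 0.5×0 = 4; y[1] = 5 + 0.5×0 = 5; y[2] = 1 + 0.5×4 = 3.0; y[3] = 4 + 0.5×5 = 6.5; y[4] = 0 + 0.5×1 = 0.5; y[5] = 0 + 0.5×4 = 2.0. So y = [4, 5, 3.0, 6.5, 0.5, 2.0]

[4, 5, 3.0, 6.5, 0.5, 2.0]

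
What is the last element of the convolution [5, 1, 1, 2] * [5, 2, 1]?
Use y[k] = Σ_i a[i]·b[k-i] at k=5. y[5] = 2×1 = 2

2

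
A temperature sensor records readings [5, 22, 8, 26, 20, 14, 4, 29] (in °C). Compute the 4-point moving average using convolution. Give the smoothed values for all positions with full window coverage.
4-point moving average kernel = [1, 1, 1, 1]. Apply in 'valid' mode (full window coverage): avg[0] = (5 + 22 + 8 + 26) / 4 = 15.25; avg[1] = (22 + 8 + 26 + 20) / 4 = 19.0; avg[2] = (8 + 26 + 20 + 14) / 4 = 17.0; avg[3] = (26 + 20 + 14 + 4) / 4 = 16.0; avg[4] = (20 + 14 + 4 + 29) / 4 = 16.75. Smoothed values: [15.25, 19.0, 17.0, 16.0, 16.75]

[15.25, 19.0, 17.0, 16.0, 16.75]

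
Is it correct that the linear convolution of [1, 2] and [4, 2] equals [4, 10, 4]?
Recompute linear convolution of [1, 2] and [4, 2]: y[0] = 1×4 = 4; y[1] = 1×2 + 2×4 = 10; y[2] = 2×2 = 4 → [4, 10, 4]. Given [4, 10, 4] matches, so answer: Yes

Yes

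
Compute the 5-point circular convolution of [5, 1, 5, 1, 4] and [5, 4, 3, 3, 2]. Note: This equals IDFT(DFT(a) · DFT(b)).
Either evaluate y[k] = Σ_j a[j]·b[(k-j) mod 5] directly, or use IDFT(DFT(a) · DFT(b)). y[0] = 5×5 + 1×2 + 5×3 + 1×3 + 4×4 = 61; y[1] = 5×4 + 1×5 + 5×2 + 1×3 + 4×3 = 50; y[2] = 5×3 + 1×4 + 5×5 + 1×2 + 4×3 = 58; y[3] = 5×3 + 1×3 + 5×4 + 1×5 + 4×2 = 51; y[4] = 5×2 + 1×3 + 5×3 + 1×4 + 4×5 = 52. Result: [61, 50, 58, 51, 52]

[61, 50, 58, 51, 52]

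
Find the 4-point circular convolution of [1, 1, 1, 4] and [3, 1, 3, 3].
Use y[k] = Σ_j s[j]·t[(k-j) mod 4]. y[0] = 1×3 + 1×3 + 1×3 + 4×1 = 13; y[1] = 1×1 + 1×3 + 1×3 + 4×3 = 19; y[2] = 1×3 + 1×1 + 1×3 + 4×3 = 19; y[3] = 1×3 + 1×3 + 1×1 + 4×3 = 19. Result: [13, 19, 19, 19]

[13, 19, 19, 19]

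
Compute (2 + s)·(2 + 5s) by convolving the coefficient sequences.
Ascending coefficients: a = [2, 1], b = [2, 5]. c[0] = 2×2 = 4; c[1] = 2×5 + 1×2 = 12; c[2] = 1×5 = 5. Result coefficients: [4, 12, 5] → 4 + 12s + 5s^2

4 + 12s + 5s^2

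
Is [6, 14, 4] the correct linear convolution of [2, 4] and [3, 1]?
Recompute linear convolution of [2, 4] and [3, 1]: y[0] = 2×3 = 6; y[1] = 2×1 + 4×3 = 14; y[2] = 4×1 = 4 → [6, 14, 4]. Given [6, 14, 4] matches, so answer: Yes

Yes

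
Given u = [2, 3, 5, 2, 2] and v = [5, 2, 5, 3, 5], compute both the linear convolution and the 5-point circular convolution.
Linear: y_lin[0] = 2×5 = 10; y_lin[1] = 2×2 + 3×5 = 19; y_lin[2] = 2×5 + 3×2 + 5×5 = 41; y_lin[3] = 2×3 + 3×5 + 5×2 + 2×5 = 41; y_lin[4] = 2×5 + 3×3 + 5×5 + 2×2 + 2×5 = 58; y_lin[5] = 3×5 + 5×3 + 2×5 + 2×2 = 44; y_lin[6] = 5×5 + 2×3 + 2×5 = 41; y_lin[7] = 2×5 + 2×3 = 16; y_lin[8] = 2×5 = 10 → [10, 19, 41, 41, 58, 44, 41, 16, 10]. Circular (length 5): y[0] = 2×5 + 3×5 + 5×3 + 2×5 + 2×2 = 54; y[1] = 2×2 + 3×5 + 5×5 + 2×3 + 2×5 = 60; y[2] = 2×5 + 3×2 + 5×5 + 2×5 + 2×3 = 57; y[3] = 2×3 + 3×5 + 5×2 + 2×5 + 2×5 = 51; y[4] = 2×5 + 3×3 + 5×5 + 2×2 + 2×5 = 58 → [54, 60, 57, 51, 58]

Linear: [10, 19, 41, 41, 58, 44, 41, 16, 10], Circular: [54, 60, 57, 51, 58]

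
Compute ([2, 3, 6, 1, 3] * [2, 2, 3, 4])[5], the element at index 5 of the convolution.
Use y[k] = Σ_i a[i]·b[k-i] at k=5. y[5] = 6×4 + 1×3 + 3×2 = 33

33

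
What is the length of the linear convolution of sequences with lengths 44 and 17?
Linear/full convolution length: m + n - 1 = 44 + 17 - 1 = 60

60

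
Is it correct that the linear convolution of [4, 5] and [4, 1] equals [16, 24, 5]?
Recompute linear convolution of [4, 5] and [4, 1]: y[0] = 4×4 = 16; y[1] = 4×1 + 5×4 = 24; y[2] = 5×1 = 5 → [16, 24, 5]. Given [16, 24, 5] matches, so answer: Yes

Yes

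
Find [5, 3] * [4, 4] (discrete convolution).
y[0] = 5×4 = 20; y[1] = 5×4 + 3×4 = 32; y[2] = 3×4 = 12

[20, 32, 12]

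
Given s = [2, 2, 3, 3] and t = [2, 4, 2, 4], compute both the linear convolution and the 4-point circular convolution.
Linear: y_lin[0] = 2×2 = 4; y_lin[1] = 2×4 + 2×2 = 12; y_lin[2] = 2×2 + 2×4 + 3×2 = 18; y_lin[3] = 2×4 + 2×2 + 3×4 + 3×2 = 30; y_lin[4] = 2×4 + 3×2 + 3×4 = 26; y_lin[5] = 3×4 + 3×2 = 18; y_lin[6] = 3×4 = 12 → [4, 12, 18, 30, 26, 18, 12]. Circular (length 4): y[0] = 2×2 + 2×4 + 3×2 + 3×4 = 30; y[1] = 2×4 + 2×2 + 3×4 + 3×2 = 30; y[2] = 2×2 + 2×4 + 3×2 + 3×4 = 30; y[3] = 2×4 + 2×2 + 3×4 + 3×2 = 30 → [30, 30, 30, 30]

Linear: [4, 12, 18, 30, 26, 18, 12], Circular: [30, 30, 30, 30]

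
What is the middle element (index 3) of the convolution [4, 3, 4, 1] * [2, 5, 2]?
Use y[k] = Σ_i a[i]·b[k-i] at k=3. y[3] = 3×2 + 4×5 + 1×2 = 28

28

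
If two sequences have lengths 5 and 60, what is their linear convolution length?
Linear/full convolution length: m + n - 1 = 5 + 60 - 1 = 64

64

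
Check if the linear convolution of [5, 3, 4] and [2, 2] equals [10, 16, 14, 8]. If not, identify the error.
Recompute linear convolution of [5, 3, 4] and [2, 2]: y[0] = 5×2 = 10; y[1] = 5×2 + 3×2 = 16; y[2] = 3×2 + 4×2 = 14; y[3] = 4×2 = 8 → [10, 16, 14, 8]. Given [10, 16, 14, 8] matches, so answer: Yes

Yes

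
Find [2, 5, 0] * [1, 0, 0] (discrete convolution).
y[0] = 2×1 = 2; y[1] = 2×0 + 5×1 = 5; y[2] = 2×0 + 5×0 + 0×1 = 0; y[3] = 5×0 + 0×0 = 0; y[4] = 0×0 = 0

[2, 5, 0, 0, 0]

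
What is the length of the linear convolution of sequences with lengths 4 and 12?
Linear/full convolution length: m + n - 1 = 4 + 12 - 1 = 15

15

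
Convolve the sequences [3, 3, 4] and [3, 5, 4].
y[0] = 3×3 = 9; y[1] = 3×5 + 3×3 = 24; y[2] = 3×4 + 3×5 + 4×3 = 39; y[3] = 3×4 + 4×5 = 32; y[4] = 4×4 = 16

[9, 24, 39, 32, 16]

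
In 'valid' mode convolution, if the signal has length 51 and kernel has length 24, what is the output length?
'Valid' mode counts only positions where the kernel fully overlaps the signal: m - n + 1 = 51 - 24 + 1 = 28

28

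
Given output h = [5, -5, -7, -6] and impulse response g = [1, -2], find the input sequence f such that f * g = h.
Deconvolve h=[5, -5, -7, -6] by g=[1, -2]. Since g[0]=1, solve forward: f[0] = h[0] / 1 = 5; f[1] = (h[1] - 5×-2) / 1 = 5; f[2] = (h[2] - 5×-2) / 1 = 3. So f = [5, 5, 3]. Check by forward convolution: h[0] = 5×1 = 5; h[1] = 5×-2 + 5×1 = -5; h[2] = 5×-2 + 3×1 = -7; h[3] = 3×-2 = -6

[5, 5, 3]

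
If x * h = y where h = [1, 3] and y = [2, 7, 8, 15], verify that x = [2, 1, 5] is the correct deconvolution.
Forward-compute [2, 1, 5] * [1, 3]: y[0] = 2×1 = 2; y[1] = 2×3 + 1×1 = 7; y[2] = 1×3 + 5×1 = 8; y[3] = 5×3 = 15 → [2, 7, 8, 15]. Matches given y = [2, 7, 8, 15], so verified.

Verified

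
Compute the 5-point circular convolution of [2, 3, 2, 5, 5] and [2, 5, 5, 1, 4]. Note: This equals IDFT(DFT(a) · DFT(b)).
Either evaluate y[k] = Σ_j a[j]·b[(k-j) mod 5] directly, or use IDFT(DFT(a) · DFT(b)). y[0] = 2×2 + 3×4 + 2×1 + 5×5 + 5×5 = 68; y[1] = 2×5 + 3×2 + 2×4 + 5×1 + 5×5 = 54; y[2] = 2×5 + 3×5 + 2×2 + 5×4 + 5×1 = 54; y[3] = 2×1 + 3×5 + 2×5 + 5×2 + 5×4 = 57; y[4] = 2×4 + 3×1 + 2×5 + 5×5 + 5×2 = 56. Result: [68, 54, 54, 57, 56]

[68, 54, 54, 57, 56]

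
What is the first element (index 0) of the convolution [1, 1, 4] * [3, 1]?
Use y[k] = Σ_i a[i]·b[k-i] at k=0. y[0] = 1×3 = 3

3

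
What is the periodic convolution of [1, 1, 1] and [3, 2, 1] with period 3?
Use y[k] = Σ_j u[j]·v[(k-j) mod 3]. y[0] = 1×3 + 1×1 + 1×2 = 6; y[1] = 1×2 + 1×3 + 1×1 = 6; y[2] = 1×1 + 1×2 + 1×3 = 6. Result: [6, 6, 6]

[6, 6, 6]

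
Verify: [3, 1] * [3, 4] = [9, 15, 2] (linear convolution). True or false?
Recompute linear convolution of [3, 1] and [3, 4]: y[0] = 3×3 = 9; y[1] = 3×4 + 1×3 = 15; y[2] = 1×4 = 4 → [9, 15, 4]. Compare to given [9, 15, 2]: they differ at index 2: given 2, correct 4, so answer: No

No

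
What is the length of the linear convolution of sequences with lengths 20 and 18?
Linear/full convolution length: m + n - 1 = 20 + 18 - 1 = 37

37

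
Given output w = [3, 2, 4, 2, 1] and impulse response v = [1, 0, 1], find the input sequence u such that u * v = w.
Deconvolve w=[3, 2, 4, 2, 1] by v=[1, 0, 1]. Since v[0]=1, solve forward: u[0] = w[0] / 1 = 3; u[1] = (w[1] - 3×0) / 1 = 2; u[2] = (w[2] - 2×0 - 3×1) / 1 = 1. So u = [3, 2, 1]. Check by forward convolution: w[0] = 3×1 = 3; w[1] = 3×0 + 2×1 = 2; w[2] = 3×1 + 2×0 + 1×1 = 4; w[3] = 2×1 + 1×0 = 2; w[4] = 1×1 = 1

[3, 2, 1]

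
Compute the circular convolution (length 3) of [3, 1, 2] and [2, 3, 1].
Use y[k] = Σ_j u[j]·v[(k-j) mod 3]. y[0] = 3×2 + 1×1 + 2×3 = 13; y[1] = 3×3 + 1×2 + 2×1 = 13; y[2] = 3×1 + 1×3 + 2×2 = 10. Result: [13, 13, 10]

[13, 13, 10]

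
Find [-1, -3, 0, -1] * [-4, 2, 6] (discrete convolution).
y[0] = -1×-4 = 4; y[1] = -1×2 + -3×-4 = 10; y[2] = -1×6 + -3×2 + 0×-4 = -12; y[3] = -3×6 + 0×2 + -1×-4 = -14; y[4] = 0×6 + -1×2 = -2; y[5] = -1×6 = -6

[4, 10, -12, -14, -2, -6]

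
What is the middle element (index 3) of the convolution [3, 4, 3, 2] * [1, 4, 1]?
Use y[k] = Σ_i a[i]·b[k-i] at k=3. y[3] = 4×1 + 3×4 + 2×1 = 18

18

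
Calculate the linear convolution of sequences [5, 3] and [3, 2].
y[0] = 5×3 = 15; y[1] = 5×2 + 3×3 = 19; y[2] = 3×2 = 6

[15, 19, 6]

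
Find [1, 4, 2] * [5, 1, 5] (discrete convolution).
y[0] = 1×5 = 5; y[1] = 1×1 + 4×5 = 21; y[2] = 1×5 + 4×1 + 2×5 = 19; y[3] = 4×5 + 2×1 = 22; y[4] = 2×5 = 10

[5, 21, 19, 22, 10]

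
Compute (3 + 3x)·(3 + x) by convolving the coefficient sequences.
Ascending coefficients: a = [3, 3], b = [3, 1]. c[0] = 3×3 = 9; c[1] = 3×1 + 3×3 = 12; c[2] = 3×1 = 3. Result coefficients: [9, 12, 3] → 9 + 12x + 3x^2

9 + 12x + 3x^2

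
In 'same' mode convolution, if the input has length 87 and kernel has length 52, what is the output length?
'Same' mode returns an output with the same length as the input: 87

87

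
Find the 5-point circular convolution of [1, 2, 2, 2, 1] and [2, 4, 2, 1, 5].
Use y[k] = Σ_j u[j]·v[(k-j) mod 5]. y[0] = 1×2 + 2×5 + 2×1 + 2×2 + 1×4 = 22; y[1] = 1×4 + 2×2 + 2×5 + 2×1 + 1×2 = 22; y[2] = 1×2 + 2×4 + 2×2 + 2×5 + 1×1 = 25; y[3] = 1×1 + 2×2 + 2×4 + 2×2 + 1×5 = 22; y[4] = 1×5 + 2×1 + 2×2 + 2×4 + 1×2 = 21. Result: [22, 22, 25, 22, 21]

[22, 22, 25, 22, 21]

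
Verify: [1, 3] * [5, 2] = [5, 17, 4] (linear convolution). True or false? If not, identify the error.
Recompute linear convolution of [1, 3] and [5, 2]: y[0] = 1×5 = 5; y[1] = 1×2 + 3×5 = 17; y[2] = 3×2 = 6 → [5, 17, 6]. Compare to given [5, 17, 4]: they differ at index 2: given 4, correct 6, so answer: No

No. Error at index 2: given 4, correct 6.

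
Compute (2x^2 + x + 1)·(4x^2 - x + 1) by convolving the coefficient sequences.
Ascending coefficients: a = [1, 1, 2], b = [1, -1, 4]. c[0] = 1×1 = 1; c[1] = 1×-1 + 1×1 = 0; c[2] = 1×4 + 1×-1 + 2×1 = 5; c[3] = 1×4 + 2×-1 = 2; c[4] = 2×4 = 8. Result coefficients: [1, 0, 5, 2, 8] → 8x^4 + 2x^3 + 5x^2 + 1

8x^4 + 2x^3 + 5x^2 + 1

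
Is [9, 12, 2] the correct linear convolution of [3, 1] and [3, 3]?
Recompute linear convolution of [3, 1] and [3, 3]: y[0] = 3×3 = 9; y[1] = 3×3 + 1×3 = 12; y[2] = 1×3 = 3 → [9, 12, 3]. Compare to given [9, 12, 2]: they differ at index 2: given 2, correct 3, so answer: No

No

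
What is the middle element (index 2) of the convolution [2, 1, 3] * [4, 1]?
Use y[k] = Σ_i a[i]·b[k-i] at k=2. y[2] = 1×1 + 3×4 = 13

13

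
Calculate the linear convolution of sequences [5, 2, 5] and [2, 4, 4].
y[0] = 5×2 = 10; y[1] = 5×4 + 2×2 = 24; y[2] = 5×4 + 2×4 + 5×2 = 38; y[3] = 2×4 + 5×4 = 28; y[4] = 5×4 = 20

[10, 24, 38, 28, 20]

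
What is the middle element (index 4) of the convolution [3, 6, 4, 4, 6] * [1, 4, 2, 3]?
Use y[k] = Σ_i a[i]·b[k-i] at k=4. y[4] = 6×3 + 4×2 + 4×4 + 6×1 = 48

48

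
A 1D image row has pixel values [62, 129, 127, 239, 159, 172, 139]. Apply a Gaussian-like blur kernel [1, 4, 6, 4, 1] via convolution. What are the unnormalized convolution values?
Convolve image row [62, 129, 127, 239, 159, 172, 139] with kernel [1, 4, 6, 4, 1]: y[0] = 62×1 = 62; y[1] = 62×4 + 129×1 = 377; y[2] = 62×6 + 129×4 + 127×1 = 1015; y[3] = 62×4 + 129×6 + 127×4 + 239×1 = 1769; y[4] = 62×1 + 129×4 + 127×6 + 239×4 + 159×1 = 2455; y[5] = 129×1 + 127×4 + 239×6 + 159×4 + 172×1 = 2879; y[6] = 127×1 + 239×4 + 159×6 + 172×4 + 139×1 = 2864; y[7] = 239×1 + 159×4 + 172×6 + 139×4 = 2463; y[8] = 159×1 + 172×4 + 139×6 = 1681; y[9] = 172×1 + 139×4 = 728; y[10] = 139×1 = 139 → [62, 377, 1015, 1769, 2455, 2879, 2864, 2463, 1681, 728, 139]. Normalization factor = sum(kernel) = 16.

[62, 377, 1015, 1769, 2455, 2879, 2864, 2463, 1681, 728, 139]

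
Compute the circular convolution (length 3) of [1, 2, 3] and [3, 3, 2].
Use y[k] = Σ_j u[j]·v[(k-j) mod 3]. y[0] = 1×3 + 2×2 + 3×3 = 16; y[1] = 1×3 + 2×3 + 3×2 = 15; y[2] = 1×2 + 2×3 + 3×3 = 17. Result: [16, 15, 17]

[16, 15, 17]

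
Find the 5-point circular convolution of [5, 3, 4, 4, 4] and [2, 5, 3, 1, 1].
Use y[k] = Σ_j a[j]·b[(k-j) mod 5]. y[0] = 5×2 + 3×1 + 4×1 + 4×3 + 4×5 = 49; y[1] = 5×5 + 3×2 + 4×1 + 4×1 + 4×3 = 51; y[2] = 5×3 + 3×5 + 4×2 + 4×1 + 4×1 = 46; y[3] = 5×1 + 3×3 + 4×5 + 4×2 + 4×1 = 46; y[4] = 5×1 + 3×1 + 4×3 + 4×5 + 4×2 = 48. Result: [49, 51, 46, 46, 48]

[49, 51, 46, 46, 48]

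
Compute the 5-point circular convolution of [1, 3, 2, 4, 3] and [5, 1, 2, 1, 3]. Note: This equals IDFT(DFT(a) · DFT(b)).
Either evaluate y[k] = Σ_j a[j]·b[(k-j) mod 5] directly, or use IDFT(DFT(a) · DFT(b)). y[0] = 1×5 + 3×3 + 2×1 + 4×2 + 3×1 = 27; y[1] = 1×1 + 3×5 + 2×3 + 4×1 + 3×2 = 32; y[2] = 1×2 + 3×1 + 2×5 + 4×3 + 3×1 = 30; y[3] = 1×1 + 3×2 + 2×1 + 4×5 + 3×3 = 38; y[4] = 1×3 + 3×1 + 2×2 + 4×1 + 3×5 = 29. Result: [27, 32, 30, 38, 29]

[27, 32, 30, 38, 29]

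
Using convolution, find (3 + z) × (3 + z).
Ascending coefficients: a = [3, 1], b = [3, 1]. c[0] = 3×3 = 9; c[1] = 3×1 + 1×3 = 6; c[2] = 1×1 = 1. Result coefficients: [9, 6, 1] → 9 + 6z + z^2

9 + 6z + z^2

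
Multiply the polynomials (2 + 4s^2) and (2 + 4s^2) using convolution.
Ascending coefficients: a = [2, 0, 4], b = [2, 0, 4]. c[0] = 2×2 = 4; c[1] = 2×0 + 0×2 = 0; c[2] = 2×4 + 0×0 + 4×2 = 16; c[3] = 0×4 + 4×0 = 0; c[4] = 4×4 = 16. Result coefficients: [4, 0, 16, 0, 16] → 4 + 16s^2 + 16s^4

4 + 16s^2 + 16s^4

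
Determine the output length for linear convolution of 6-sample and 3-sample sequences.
Linear/full convolution length: m + n - 1 = 6 + 3 - 1 = 8

8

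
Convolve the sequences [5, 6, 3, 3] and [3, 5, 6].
y[0] = 5×3 = 15; y[1] = 5×5 + 6×3 = 43; y[2] = 5×6 + 6×5 + 3×3 = 69; y[3] = 6×6 + 3×5 + 3×3 = 60; y[4] = 3×6 + 3×5 = 33; y[5] = 3×6 = 18

[15, 43, 69, 60, 33, 18]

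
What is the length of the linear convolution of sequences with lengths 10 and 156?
Linear/full convolution length: m + n - 1 = 10 + 156 - 1 = 165

165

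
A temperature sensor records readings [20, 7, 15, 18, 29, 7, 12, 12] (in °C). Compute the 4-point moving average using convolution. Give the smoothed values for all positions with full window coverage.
4-point moving average kernel = [1, 1, 1, 1]. Apply in 'valid' mode (full window coverage): avg[0] = (20 + 7 + 15 + 18) / 4 = 15.0; avg[1] = (7 + 15 + 18 + 29) / 4 = 17.25; avg[2] = (15 + 18 + 29 + 7) / 4 = 17.25; avg[3] = (18 + 29 + 7 + 12) / 4 = 16.5; avg[4] = (29 + 7 + 12 + 12) / 4 = 15.0. Smoothed values: [15.0, 17.25, 17.25, 16.5, 15.0]

[15.0, 17.25, 17.25, 16.5, 15.0]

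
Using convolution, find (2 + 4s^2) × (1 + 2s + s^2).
Ascending coefficients: a = [2, 0, 4], b = [1, 2, 1]. c[0] = 2×1 = 2; c[1] = 2×2 + 0×1 = 4; c[2] = 2×1 + 0×2 + 4×1 = 6; c[3] = 0×1 + 4×2 = 8; c[4] = 4×1 = 4. Result coefficients: [2, 4, 6, 8, 4] → 2 + 4s + 6s^2 + 8s^3 + 4s^4

2 + 4s + 6s^2 + 8s^3 + 4s^4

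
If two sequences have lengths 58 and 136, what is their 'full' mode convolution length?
Linear/full convolution length: m + n - 1 = 58 + 136 - 1 = 193

193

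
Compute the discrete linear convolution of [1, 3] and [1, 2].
y[0] = 1×1 = 1; y[1] = 1×2 + 3×1 = 5; y[2] = 3×2 = 6

[1, 5, 6]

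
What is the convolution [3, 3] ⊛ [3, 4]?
y[0] = 3×3 = 9; y[1] = 3×4 + 3×3 = 21; y[2] = 3×4 = 12

[9, 21, 12]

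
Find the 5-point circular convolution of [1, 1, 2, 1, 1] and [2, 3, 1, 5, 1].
Use y[k] = Σ_j x[j]·h[(k-j) mod 5]. y[0] = 1×2 + 1×1 + 2×5 + 1×1 + 1×3 = 17; y[1] = 1×3 + 1×2 + 2×1 + 1×5 + 1×1 = 13; y[2] = 1×1 + 1×3 + 2×2 + 1×1 + 1×5 = 14; y[3] = 1×5 + 1×1 + 2×3 + 1×2 + 1×1 = 15; y[4] = 1×1 + 1×5 + 2×1 + 1×3 + 1×2 = 13. Result: [17, 13, 14, 15, 13]

[17, 13, 14, 15, 13]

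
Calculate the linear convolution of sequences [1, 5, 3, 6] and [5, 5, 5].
y[0] = 1×5 = 5; y[1] = 1×5 + 5×5 = 30; y[2] = 1×5 + 5×5 + 3×5 = 45; y[3] = 5×5 + 3×5 + 6×5 = 70; y[4] = 3×5 + 6×5 = 45; y[5] = 6×5 = 30

[5, 30, 45, 70, 45, 30]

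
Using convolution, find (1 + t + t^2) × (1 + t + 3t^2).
Ascending coefficients: a = [1, 1, 1], b = [1, 1, 3]. c[0] = 1×1 = 1; c[1] = 1×1 + 1×1 = 2; c[2] = 1×3 + 1×1 + 1×1 = 5; c[3] = 1×3 + 1×1 = 4; c[4] = 1×3 = 3. Result coefficients: [1, 2, 5, 4, 3] → 1 + 2t + 5t^2 + 4t^3 + 3t^4

1 + 2t + 5t^2 + 4t^3 + 3t^4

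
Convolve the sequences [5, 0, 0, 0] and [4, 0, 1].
y[0] = 5×4 = 20; y[1] = 5×0 + 0×4 = 0; y[2] = 5×1 + 0×0 + 0×4 = 5; y[3] = 0×1 + 0×0 + 0×4 = 0; y[4] = 0×1 + 0×0 = 0; y[5] = 0×1 = 0

[20, 0, 5, 0, 0, 0]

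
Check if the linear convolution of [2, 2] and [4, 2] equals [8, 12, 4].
Recompute linear convolution of [2, 2] and [4, 2]: y[0] = 2×4 = 8; y[1] = 2×2 + 2×4 = 12; y[2] = 2×2 = 4 → [8, 12, 4]. Given [8, 12, 4] matches, so answer: Yes

Yes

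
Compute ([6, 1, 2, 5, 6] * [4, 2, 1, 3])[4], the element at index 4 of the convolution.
Use y[k] = Σ_i a[i]·b[k-i] at k=4. y[4] = 1×3 + 2×1 + 5×2 + 6×4 = 39

39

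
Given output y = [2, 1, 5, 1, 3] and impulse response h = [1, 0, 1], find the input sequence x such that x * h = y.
Deconvolve y=[2, 1, 5, 1, 3] by h=[1, 0, 1]. Since h[0]=1, solve forward: x[0] = y[0] / 1 = 2; x[1] = (y[1] - 2×0) / 1 = 1; x[2] = (y[2] - 1×0 - 2×1) / 1 = 3. So x = [2, 1, 3]. Check by forward convolution: y[0] = 2×1 = 2; y[1] = 2×0 + 1×1 = 1; y[2] = 2×1 + 1×0 + 3×1 = 5; y[3] = 1×1 + 3×0 = 1; y[4] = 3×1 = 3

[2, 1, 3]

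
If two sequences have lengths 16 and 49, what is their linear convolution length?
Linear/full convolution length: m + n - 1 = 16 + 49 - 1 = 64

64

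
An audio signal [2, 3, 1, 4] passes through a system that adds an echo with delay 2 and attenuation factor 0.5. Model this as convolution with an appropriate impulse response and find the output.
Direct-path + delayed-attenuated-path model → impulse response h = [1, 0, 0.5] (1 at lag 0, 0.5 at lag 2). Output y[n] = x[n] + 0.5·x[n - 2] (with x[n] = 0 outside 0..3): y[0] = 2 + 0.5×0 = 2; y[1] = 3 + 0.5×0 = 3; y[2] = 1 + 0.5×2 = 2.0; y[3] = 4 + 0.5×3 = 5.5; y[4] = 0 + 0.5×1 = 0.5; y[5] = 0 + 0.5×4 = 2.0. So y = [2, 3, 2.0, 5.5, 0.5, 2.0]

[2, 3, 2.0, 5.5, 0.5, 2.0]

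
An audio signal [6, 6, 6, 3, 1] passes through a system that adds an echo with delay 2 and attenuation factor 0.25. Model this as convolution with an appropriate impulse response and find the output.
Direct-path + delayed-attenuated-path model → impulse response h = [1, 0, 0.25] (1 at lag 0, 0.25 at lag 2). Output y[n] = x[n] + 0.25·x[n - 2] (with x[n] = 0 outside 0..4): y[0] = 6 + 0.25×0 = 6; y[1] = 6 + 0.25×0 = 6; y[2] = 6 + 0.25×6 = 7.5; y[3] = 3 + 0.25×6 = 4.5; y[4] = 1 + 0.25×6 = 2.5; y[5] = 0 + 0.25×3 = 0.75; y[6] = 0 + 0.25×1 = 0.25. So y = [6, 6, 7.5, 4.5, 2.5, 0.75, 0.25]

[6, 6, 7.5, 4.5, 2.5, 0.75, 0.25]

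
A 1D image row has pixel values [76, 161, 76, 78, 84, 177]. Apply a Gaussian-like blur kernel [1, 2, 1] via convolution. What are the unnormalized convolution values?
Convolve image row [76, 161, 76, 78, 84, 177] with kernel [1, 2, 1]: y[0] = 76×1 = 76; y[1] = 76×2 + 161×1 = 313; y[2] = 76×1 + 161×2 + 76×1 = 474; y[3] = 161×1 + 76×2 + 78×1 = 391; y[4] = 76×1 + 78×2 + 84×1 = 316; y[5] = 78×1 + 84×2 + 177×1 = 423; y[6] = 84×1 + 177×2 = 438; y[7] = 177×1 = 177 → [76, 313, 474, 391, 316, 423, 438, 177]. Normalization factor = sum(kernel) = 4.

[76, 313, 474, 391, 316, 423, 438, 177]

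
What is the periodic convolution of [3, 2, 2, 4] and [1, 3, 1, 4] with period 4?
Use y[k] = Σ_j a[j]·b[(k-j) mod 4]. y[0] = 3×1 + 2×4 + 2×1 + 4×3 = 25; y[1] = 3×3 + 2×1 + 2×4 + 4×1 = 23; y[2] = 3×1 + 2×3 + 2×1 + 4×4 = 27; y[3] = 3×4 + 2×1 + 2×3 + 4×1 = 24. Result: [25, 23, 27, 24]

[25, 23, 27, 24]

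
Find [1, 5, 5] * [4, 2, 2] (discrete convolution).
y[0] = 1×4 = 4; y[1] = 1×2 + 5×4 = 22; y[2] = 1×2 + 5×2 + 5×4 = 32; y[3] = 5×2 + 5×2 = 20; y[4] = 5×2 = 10

[4, 22, 32, 20, 10]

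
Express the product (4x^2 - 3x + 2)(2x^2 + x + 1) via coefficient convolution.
Ascending coefficients: a = [2, -3, 4], b = [1, 1, 2]. c[0] = 2×1 = 2; c[1] = 2×1 + -3×1 = -1; c[2] = 2×2 + -3×1 + 4×1 = 5; c[3] = -3×2 + 4×1 = -2; c[4] = 4×2 = 8. Result coefficients: [2, -1, 5, -2, 8] → 8x^4 - 2x^3 + 5x^2 - x + 2

8x^4 - 2x^3 + 5x^2 - x + 2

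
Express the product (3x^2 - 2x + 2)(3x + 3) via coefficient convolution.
Ascending coefficients: a = [2, -2, 3], b = [3, 3]. c[0] = 2×3 = 6; c[1] = 2×3 + -2×3 = 0; c[2] = -2×3 + 3×3 = 3; c[3] = 3×3 = 9. Result coefficients: [6, 0, 3, 9] → 9x^3 + 3x^2 + 6

9x^3 + 3x^2 + 6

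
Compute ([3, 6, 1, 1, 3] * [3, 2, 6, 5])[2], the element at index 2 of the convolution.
Use y[k] = Σ_i a[i]·b[k-i] at k=2. y[2] = 3×6 + 6×2 + 1×3 = 33

33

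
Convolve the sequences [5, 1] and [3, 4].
y[0] = 5×3 = 15; y[1] = 5×4 + 1×3 = 23; y[2] = 1×4 = 4

[15, 23, 4]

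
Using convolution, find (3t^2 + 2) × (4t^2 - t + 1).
Ascending coefficients: a = [2, 0, 3], b = [1, -1, 4]. c[0] = 2×1 = 2; c[1] = 2×-1 + 0×1 = -2; c[2] = 2×4 + 0×-1 + 3×1 = 11; c[3] = 0×4 + 3×-1 = -3; c[4] = 3×4 = 12. Result coefficients: [2, -2, 11, -3, 12] → 12t^4 - 3t^3 + 11t^2 - 2t + 2

12t^4 - 3t^3 + 11t^2 - 2t + 2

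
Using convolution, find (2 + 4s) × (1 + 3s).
Ascending coefficients: a = [2, 4], b = [1, 3]. c[0] = 2×1 = 2; c[1] = 2×3 + 4×1 = 10; c[2] = 4×3 = 12. Result coefficients: [2, 10, 12] → 2 + 10s + 12s^2

2 + 10s + 12s^2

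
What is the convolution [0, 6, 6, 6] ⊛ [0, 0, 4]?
y[0] = 0×0 = 0; y[1] = 0×0 + 6×0 = 0; y[2] = 0×4 + 6×0 + 6×0 = 0; y[3] = 6×4 + 6×0 + 6×0 = 24; y[4] = 6×4 + 6×0 = 24; y[5] = 6×4 = 24

[0, 0, 0, 24, 24, 24]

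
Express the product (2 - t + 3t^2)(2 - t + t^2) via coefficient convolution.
Ascending coefficients: a = [2, -1, 3], b = [2, -1, 1]. c[0] = 2×2 = 4; c[1] = 2×-1 + -1×2 = -4; c[2] = 2×1 + -1×-1 + 3×2 = 9; c[3] = -1×1 + 3×-1 = -4; c[4] = 3×1 = 3. Result coefficients: [4, -4, 9, -4, 3] → 4 - 4t + 9t^2 - 4t^3 + 3t^4

4 - 4t + 9t^2 - 4t^3 + 3t^4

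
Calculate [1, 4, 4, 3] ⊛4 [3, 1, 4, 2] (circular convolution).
Use y[k] = Σ_j x[j]·h[(k-j) mod 4]. y[0] = 1×3 + 4×2 + 4×4 + 3×1 = 30; y[1] = 1×1 + 4×3 + 4×2 + 3×4 = 33; y[2] = 1×4 + 4×1 + 4×3 + 3×2 = 26; y[3] = 1×2 + 4×4 + 4×1 + 3×3 = 31. Result: [30, 33, 26, 31]

[30, 33, 26, 31]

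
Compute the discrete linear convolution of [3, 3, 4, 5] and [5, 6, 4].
y[0] = 3×5 = 15; y[1] = 3×6 + 3×5 = 33; y[2] = 3×4 + 3×6 + 4×5 = 50; y[3] = 3×4 + 4×6 + 5×5 = 61; y[4] = 4×4 + 5×6 = 46; y[5] = 5×4 = 20

[15, 33, 50, 61, 46, 20]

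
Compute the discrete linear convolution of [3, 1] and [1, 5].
y[0] = 3×1 = 3; y[1] = 3×5 + 1×1 = 16; y[2] = 1×5 = 5

[3, 16, 5]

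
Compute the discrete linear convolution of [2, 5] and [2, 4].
y[0] = 2×2 = 4; y[1] = 2×4 + 5×2 = 18; y[2] = 5×4 = 20

[4, 18, 20]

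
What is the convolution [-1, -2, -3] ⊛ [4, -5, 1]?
y[0] = -1×4 = -4; y[1] = -1×-5 + -2×4 = -3; y[2] = -1×1 + -2×-5 + -3×4 = -3; y[3] = -2×1 + -3×-5 = 13; y[4] = -3×1 = -3

[-4, -3, -3, 13, -3]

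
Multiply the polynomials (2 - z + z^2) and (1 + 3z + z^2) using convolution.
Ascending coefficients: a = [2, -1, 1], b = [1, 3, 1]. c[0] = 2×1 = 2; c[1] = 2×3 + -1×1 = 5; c[2] = 2×1 + -1×3 + 1×1 = 0; c[3] = -1×1 + 1×3 = 2; c[4] = 1×1 = 1. Result coefficients: [2, 5, 0, 2, 1] → 2 + 5z + 2z^3 + z^4

2 + 5z + 2z^3 + z^4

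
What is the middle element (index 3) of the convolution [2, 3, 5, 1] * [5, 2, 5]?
Use y[k] = Σ_i a[i]·b[k-i] at k=3. y[3] = 3×5 + 5×2 + 1×5 = 30

30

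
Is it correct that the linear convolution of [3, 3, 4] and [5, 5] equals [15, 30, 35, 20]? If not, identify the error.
Recompute linear convolution of [3, 3, 4] and [5, 5]: y[0] = 3×5 = 15; y[1] = 3×5 + 3×5 = 30; y[2] = 3×5 + 4×5 = 35; y[3] = 4×5 = 20 → [15, 30, 35, 20]. Given [15, 30, 35, 20] matches, so answer: Yes

Yes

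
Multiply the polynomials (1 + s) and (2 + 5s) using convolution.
Ascending coefficients: a = [1, 1], b = [2, 5]. c[0] = 1×2 = 2; c[1] = 1×5 + 1×2 = 7; c[2] = 1×5 = 5. Result coefficients: [2, 7, 5] → 2 + 7s + 5s^2

2 + 7s + 5s^2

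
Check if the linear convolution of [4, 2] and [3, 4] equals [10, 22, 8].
Recompute linear convolution of [4, 2] and [3, 4]: y[0] = 4×3 = 12; y[1] = 4×4 + 2×3 = 22; y[2] = 2×4 = 8 → [12, 22, 8]. Compare to given [10, 22, 8]: they differ at index 0: given 10, correct 12, so answer: No

No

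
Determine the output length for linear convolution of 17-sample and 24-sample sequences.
Linear/full convolution length: m + n - 1 = 17 + 24 - 1 = 40

40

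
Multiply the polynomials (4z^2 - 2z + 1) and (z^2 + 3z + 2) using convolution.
Ascending coefficients: a = [1, -2, 4], b = [2, 3, 1]. c[0] = 1×2 = 2; c[1] = 1×3 + -2×2 = -1; c[2] = 1×1 + -2×3 + 4×2 = 3; c[3] = -2×1 + 4×3 = 10; c[4] = 4×1 = 4. Result coefficients: [2, -1, 3, 10, 4] → 4z^4 + 10z^3 + 3z^2 - z + 2

4z^4 + 10z^3 + 3z^2 - z + 2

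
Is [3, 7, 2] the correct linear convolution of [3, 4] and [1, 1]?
Recompute linear convolution of [3, 4] and [1, 1]: y[0] = 3×1 = 3; y[1] = 3×1 + 4×1 = 7; y[2] = 4×1 = 4 → [3, 7, 4]. Compare to given [3, 7, 2]: they differ at index 2: given 2, correct 4, so answer: No

No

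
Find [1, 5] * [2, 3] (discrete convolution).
y[0] = 1×2 = 2; y[1] = 1×3 + 5×2 = 13; y[2] = 5×3 = 15

[2, 13, 15]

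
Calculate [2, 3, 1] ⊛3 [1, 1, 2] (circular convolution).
Use y[k] = Σ_j u[j]·v[(k-j) mod 3]. y[0] = 2×1 + 3×2 + 1×1 = 9; y[1] = 2×1 + 3×1 + 1×2 = 7; y[2] = 2×2 + 3×1 + 1×1 = 8. Result: [9, 7, 8]

[9, 7, 8]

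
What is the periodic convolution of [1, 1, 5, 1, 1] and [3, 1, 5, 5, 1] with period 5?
Use y[k] = Σ_j a[j]·b[(k-j) mod 5]. y[0] = 1×3 + 1×1 + 5×5 + 1×5 + 1×1 = 35; y[1] = 1×1 + 1×3 + 5×1 + 1×5 + 1×5 = 19; y[2] = 1×5 + 1×1 + 5×3 + 1×1 + 1×5 = 27; y[3] = 1×5 + 1×5 + 5×1 + 1×3 + 1×1 = 19; y[4] = 1×1 + 1×5 + 5×5 + 1×1 + 1×3 = 35. Result: [35, 19, 27, 19, 35]

[35, 19, 27, 19, 35]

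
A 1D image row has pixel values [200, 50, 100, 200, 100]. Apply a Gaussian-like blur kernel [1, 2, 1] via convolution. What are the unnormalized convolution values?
Convolve image row [200, 50, 100, 200, 100] with kernel [1, 2, 1]: y[0] = 200×1 = 200; y[1] = 200×2 + 50×1 = 450; y[2] = 200×1 + 50×2 + 100×1 = 400; y[3] = 50×1 + 100×2 + 200×1 = 450; y[4] = 100×1 + 200×2 + 100×1 = 600; y[5] = 200×1 + 100×2 = 400; y[6] = 100×1 = 100 → [200, 450, 400, 450, 600, 400, 100]. Normalization factor = sum(kernel) = 4.

[200, 450, 400, 450, 600, 400, 100]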